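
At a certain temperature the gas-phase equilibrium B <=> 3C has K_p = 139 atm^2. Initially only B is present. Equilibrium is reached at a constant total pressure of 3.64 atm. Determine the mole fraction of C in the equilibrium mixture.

y_C = 0.925

Take 1 mol B as basis and let X be its fractional conversion, so ξ = X.
Species balance: n_B = 1 − X; n_C = 3X.
n_T = Σnᵢ = 1 + 2X.
y_i = n_i/n_T, p_i = y_i·P. K_p = p_C^3 / (p_B).
Substituting and setting equal to 139 atm^2 gives a polynomial in X; the root in (0,1) is X = 0.804.
Then n_C = 2.41, n_T = 2.61, so y_C = 0.925.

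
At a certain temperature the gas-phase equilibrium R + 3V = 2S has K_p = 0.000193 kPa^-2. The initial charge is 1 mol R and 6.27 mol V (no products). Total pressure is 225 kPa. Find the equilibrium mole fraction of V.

y_V = 0.673

Take 1 mol R as basis and let X be its fractional conversion, so ξ = X.
Moles: n_R = 1 − X; n_V = 6.27 − 3X; n_S = 2X.
Total moles n_T = 7.27 − 2X.
y_i = n_i/n_T, p_i = y_i·P. K_p = p_S^2 / (p_R p_V^3).
Substituting and setting equal to 0.000193 kPa^-2 gives a polynomial in X; the root in (0,1) is X = 0.833.
Then n_V = 3.77, n_T = 5.6, so y_V = 0.673.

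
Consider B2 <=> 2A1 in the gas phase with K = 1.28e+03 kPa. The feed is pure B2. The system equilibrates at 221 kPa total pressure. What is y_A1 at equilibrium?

Basis: 1 mol B2 initially; let X = conversion of B2. Extent ξ = X.
Species balance: n_B2 = 1 − X; n_A1 = 2X.
Summing: n_T = 1 + X.
y_i = n_i/n_T, p_i = y_i·P. K = p_A1^2 / (p_B2).
Setting this equal to 1.28e+03 kPa and taking the physical root (0 < X < 1) gives X = 0.769.
Then n_A1 = 1.54, n_T = 1.77, so y_A1 = 0.869.

y_A1 = 0.869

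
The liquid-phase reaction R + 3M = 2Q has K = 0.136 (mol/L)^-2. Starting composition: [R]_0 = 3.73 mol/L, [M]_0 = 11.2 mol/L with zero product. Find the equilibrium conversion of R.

X = 0.593

Let X = conversion of R; extent ξ = 3.73·X mol/L.
Concentrations: [R] = 3.73 − 3.73X; [M] = 11.2 − 11.2X; [Q] = 7.46X.
K = [Q]^2 / ([R] [M]^3).
This equals 0.136 at X = 0.593 (the root in 0 < X < 1).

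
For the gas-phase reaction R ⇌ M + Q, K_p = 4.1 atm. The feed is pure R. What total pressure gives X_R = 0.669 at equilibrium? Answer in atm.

P = 5.06 atm

Basis: 1 mol R initially; let X = conversion of R. Extent ξ = X.
At extent ξ: n_R = 1 − X; n_M = X; n_Q = X.
n_T = Σnᵢ = 1 + X.
K_p = p_M p_Q / (p_R) with p_i = (n_i/n_T)·P.
At X = 0.669: the mole-fraction product g(X) = Π y_i^ν_i = 0.8102. Since K_p = g(X)·P^{1}, P = (K_p/g)^(1/1) = (4.1/0.8102)^(1/1) = 5.06 atm.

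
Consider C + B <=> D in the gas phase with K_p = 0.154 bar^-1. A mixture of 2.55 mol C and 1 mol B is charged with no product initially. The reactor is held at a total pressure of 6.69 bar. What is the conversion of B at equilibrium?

Let X = conversion of B (basis 1 mol B); extent of reaction ξ = X.
Moles: n_C = 2.55 − X; n_B = 1 − X; n_D = X.
n_T = Σnᵢ = 3.55 − X.
With p_i = (n_i/n_T)P, K_p = p_D / (p_C p_B).
This yields a degree-2 equation in X; solving on (0,1), X = 0.412.

X = 0.412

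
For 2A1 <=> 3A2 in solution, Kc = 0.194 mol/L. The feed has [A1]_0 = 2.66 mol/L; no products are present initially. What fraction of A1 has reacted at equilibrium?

Let X = conversion of A1; extent ξ = 2.66X/2 mol/L.
Concentrations: [A1] = 2.66 − 2.66X; [A2] = 3.99X.
Kc = [A2]^3 / ([A1]^2).
Solving Kc = 0.194 for X ∈ (0,1): X = 0.233.

X = 0.233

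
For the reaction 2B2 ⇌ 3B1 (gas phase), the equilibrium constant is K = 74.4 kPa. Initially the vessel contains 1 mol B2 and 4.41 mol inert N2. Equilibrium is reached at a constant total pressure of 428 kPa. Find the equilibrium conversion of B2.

X = 0.446

Let X = conversion of B2 (basis 1 mol B2); extent of reaction ξ = 0.5X.
Species balance: n_B2 = 1 − X; n_B1 = 1.5X; n_I = 4.41 (inert).
Total moles n_T = 5.41 + 0.5X.
With p_i = (n_i/n_T)P, K = p_B1^3 / (p_B2^2).
Setting this equal to 74.4 kPa and taking the physical root (0 < X < 1) gives X = 0.446.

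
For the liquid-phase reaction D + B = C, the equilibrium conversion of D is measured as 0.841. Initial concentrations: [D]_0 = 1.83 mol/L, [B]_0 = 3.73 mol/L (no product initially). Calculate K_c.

Let X = conversion of D.
Concentrations: [D] = 1.83 − 1.83X; [B] = 3.73 − 1.83X; [C] = 1.83X.
At X = 0.841: [D] = 0.291, [B] = 2.19, [C] = 1.54.
K_c = [C] / ([D] [B]) = 2.41 L/mol.

K_c = 2.41 L/mol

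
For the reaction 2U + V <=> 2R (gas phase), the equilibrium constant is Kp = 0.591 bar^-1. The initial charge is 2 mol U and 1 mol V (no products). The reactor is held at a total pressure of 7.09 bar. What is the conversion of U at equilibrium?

Take 2 mol U as basis and let X be its fractional conversion, so ξ = X.
Moles: n_U = 2 − 2X; n_V = 1 − X; n_R = 2X.
Summing: n_T = 3 − X.
Mole fractions y_i = n_i/n_T; Kp = p_R^2 / (p_U^2 p_V) with p_i = y_i·P.
Substituting and setting equal to 0.591 bar^-1 gives a polynomial in X; the root in (0,1) is X = 0.482.

X = 0.482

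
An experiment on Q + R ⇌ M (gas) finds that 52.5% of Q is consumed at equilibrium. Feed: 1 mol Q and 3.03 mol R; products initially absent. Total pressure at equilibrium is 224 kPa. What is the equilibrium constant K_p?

Take 1 mol Q as basis and let X be its fractional conversion, so ξ = X.
Species balance: n_Q = 1 − X; n_R = 3.03 − X; n_M = X.
Summing: n_T = 4.03 − X.
At X = 0.525: n_Q = 0.475, n_R = 2.5, n_M = 0.525, n_T = 3.5.
p_i = (n_i/n_T)·P. K_p = p_M / (p_Q p_R) = 0.0069 kPa^-1.

K_p = 0.0069 kPa^-1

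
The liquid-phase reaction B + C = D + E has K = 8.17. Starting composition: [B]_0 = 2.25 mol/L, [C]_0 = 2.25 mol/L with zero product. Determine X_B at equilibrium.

Let X = conversion of B; extent ξ = 2.25·X mol/L.
Concentrations: [B] = 2.25 − 2.25X; [C] = 2.25 − 2.25X; [D] = 2.25X; [E] = 2.25X.
K = [D] [E] / ([B] [C]).
This equals 8.17 at X = 0.741 (the root in 0 < X < 1).

X = 0.741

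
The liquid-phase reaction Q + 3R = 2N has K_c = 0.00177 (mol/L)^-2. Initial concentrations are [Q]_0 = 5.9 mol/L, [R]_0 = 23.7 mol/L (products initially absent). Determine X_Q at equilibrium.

X = 0.426

Let X = conversion of Q; extent ξ = 5.9·X mol/L.
Concentrations: [Q] = 5.9 − 5.9X; [R] = 23.7 − 17.7X; [N] = 11.8X.
K_c = [N]^2 / ([Q] [R]^3).
This equals 0.00177 at X = 0.426 (the root in 0 < X < 1).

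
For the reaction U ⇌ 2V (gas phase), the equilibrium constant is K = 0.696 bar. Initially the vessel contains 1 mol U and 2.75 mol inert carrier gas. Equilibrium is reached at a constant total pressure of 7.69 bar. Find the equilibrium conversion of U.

Let X = conversion of U (basis 1 mol U); extent of reaction ξ = X.
Species balance: n_U = 1 − X; n_V = 2X; n_I = 2.75 (inert).
Summing: n_T = 3.75 + X.
Mole fractions y_i = n_i/n_T; K = p_V^2 / (p_U) with p_i = y_i·P.
This yields a degree-2 equation in X; solving on (0,1), X = 0.259.

X = 0.259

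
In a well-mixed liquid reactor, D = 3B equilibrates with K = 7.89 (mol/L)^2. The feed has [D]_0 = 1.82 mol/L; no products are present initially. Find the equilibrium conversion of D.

Let X = conversion of D; extent ξ = 1.82·X mol/L.
Concentrations: [D] = 1.82 − 1.82X; [B] = 5.46X.
K = [B]^3 / ([D]).
Equating to 7.89 (mol/L)^2: the physical root is X = 0.380.

X = 0.380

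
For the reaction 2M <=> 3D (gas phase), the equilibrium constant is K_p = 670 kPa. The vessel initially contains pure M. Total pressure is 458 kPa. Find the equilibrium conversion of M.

X = 0.508

Basis: 1 mol M initially; let X = conversion of M. Extent ξ = 0.5X.
At extent ξ: n_M = 1 − X; n_D = 1.5X.
n_T = Σnᵢ = 1 + 0.5X.
With p_i = (n_i/n_T)P, K_p = p_D^3 / (p_M^2).
Substituting and setting equal to 670 kPa gives a polynomial in X; the root in (0,1) is X = 0.508.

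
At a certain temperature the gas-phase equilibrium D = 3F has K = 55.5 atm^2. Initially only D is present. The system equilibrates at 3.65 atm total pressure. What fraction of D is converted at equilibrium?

Let X = conversion of D (basis 1 mol D); extent of reaction ξ = X.
Species balance: n_D = 1 − X; n_F = 3X.
Total moles n_T = 1 + 2X.
Mole fractions y_i = n_i/n_T; K = p_F^3 / (p_D) with p_i = y_i·P.
Setting this equal to 55.5 atm^2 and taking the physical root (0 < X < 1) gives X = 0.657.

X = 0.657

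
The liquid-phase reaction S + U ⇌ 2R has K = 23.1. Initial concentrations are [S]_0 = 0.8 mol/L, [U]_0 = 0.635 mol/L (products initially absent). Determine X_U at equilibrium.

X = 0.780

Let X = conversion of U; extent ξ = 0.635·X mol/L.
Concentrations: [S] = 0.8 − 0.635X; [U] = 0.635 − 0.635X; [R] = 1.27X.
K = [R]^2 / ([S] [U]).
Solving K = 23.1 for X ∈ (0,1): X = 0.780.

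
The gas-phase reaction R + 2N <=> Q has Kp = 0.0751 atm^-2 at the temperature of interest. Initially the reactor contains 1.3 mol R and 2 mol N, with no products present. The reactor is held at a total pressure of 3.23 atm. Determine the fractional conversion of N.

X = 0.241

Basis: 2 mol N initially; let X = conversion of N. Extent ξ = X.
At extent ξ: n_R = 1.3 − X; n_N = 2 − 2X; n_Q = X.
Total moles n_T = 3.3 − 2X.
With p_i = (n_i/n_T)P, Kp = p_Q / (p_R p_N^2).
This yields a degree-3 equation in X; solving on (0,1), X = 0.241.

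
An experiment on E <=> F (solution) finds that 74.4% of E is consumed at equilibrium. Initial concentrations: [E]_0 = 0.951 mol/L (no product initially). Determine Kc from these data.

Let X = conversion of E.
Concentrations: [E] = 0.951 − 0.951X; [F] = 0.951X.
At X = 0.744: [E] = 0.243, [F] = 0.708.
Kc = [F] / ([E]) = 2.91.

Kc = 2.91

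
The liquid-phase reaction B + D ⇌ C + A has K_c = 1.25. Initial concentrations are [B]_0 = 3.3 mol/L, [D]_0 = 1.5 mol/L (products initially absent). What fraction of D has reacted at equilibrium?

X = 0.720

Let X = conversion of D; extent ξ = 1.5·X mol/L.
Concentrations: [B] = 3.3 − 1.5X; [D] = 1.5 − 1.5X; [C] = 1.5X; [A] = 1.5X.
K_c = [C] [A] / ([B] [D]).
Setting equal to 1.25 and solving for X on (0,1) gives X = 0.720.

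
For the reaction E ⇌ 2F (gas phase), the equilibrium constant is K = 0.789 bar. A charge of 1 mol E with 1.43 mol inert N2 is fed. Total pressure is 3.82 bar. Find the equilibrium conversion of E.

X = 0.312

Basis: 1 mol E initially; let X = conversion of E. Extent ξ = X.
Mole table: n_E = 1 − X; n_F = 2X; n_I = 1.43 (inert).
n_T = Σnᵢ = 2.43 + X.
y_i = n_i/n_T, p_i = y_i·P. K = p_F^2 / (p_E).
Substituting and setting equal to 0.789 bar gives a polynomial in X; the root in (0,1) is X = 0.312.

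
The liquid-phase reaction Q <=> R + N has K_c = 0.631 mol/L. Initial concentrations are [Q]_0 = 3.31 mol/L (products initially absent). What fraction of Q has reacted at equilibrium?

Let X = conversion of Q; extent ξ = 3.31·X mol/L.
Concentrations: [Q] = 3.31 − 3.31X; [R] = 3.31X; [N] = 3.31X.
K_c = [R] [N] / ([Q]).
Setting equal to 0.631 and solving for X on (0,1) gives X = 0.352.

X = 0.352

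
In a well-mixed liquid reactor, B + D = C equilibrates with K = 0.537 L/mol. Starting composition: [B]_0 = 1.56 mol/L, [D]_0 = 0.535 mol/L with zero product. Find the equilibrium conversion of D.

Let X = conversion of D; extent ξ = 0.535·X mol/L.
Concentrations: [B] = 1.56 − 0.535X; [D] = 0.535 − 0.535X; [C] = 0.535X.
K = [C] / ([B] [D]).
This equals 0.537 at X = 0.418 (the root in 0 < X < 1).

X = 0.418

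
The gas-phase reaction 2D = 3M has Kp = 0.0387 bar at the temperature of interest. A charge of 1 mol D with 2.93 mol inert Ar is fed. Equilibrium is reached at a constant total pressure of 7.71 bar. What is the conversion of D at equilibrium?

X = 0.161

Let X = conversion of D (basis 1 mol D); extent of reaction ξ = 0.5X.
At extent ξ: n_D = 1 − X; n_M = 1.5X; n_I = 2.93 (inert).
n_T = Σnᵢ = 3.93 + 0.5X.
Mole fractions y_i = n_i/n_T; Kp = p_M^3 / (p_D^2) with p_i = y_i·P.
Equating to 0.0387 bar and solving on 0 < X < 1: X = 0.161.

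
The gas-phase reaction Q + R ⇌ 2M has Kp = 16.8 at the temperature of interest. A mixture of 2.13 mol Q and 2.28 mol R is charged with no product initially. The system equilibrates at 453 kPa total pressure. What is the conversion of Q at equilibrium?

X = 0.695

Let X = conversion of Q (basis 2.13 mol Q); extent of reaction ξ = 2.13X.
Mole table: n_Q = 2.13 − 2.13X; n_R = 2.28 − 2.13X; n_M = 4.26X.
Total moles n_T = 4.41 (Δν = 0, constant).
y_i = n_i/n_T, p_i = y_i·P. Kp = p_M^2 / (p_Q p_R).
This yields a degree-2 equation in X; solving on (0,1), X = 0.695.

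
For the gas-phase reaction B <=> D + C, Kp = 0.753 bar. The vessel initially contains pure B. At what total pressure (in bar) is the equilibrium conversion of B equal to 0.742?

Basis: 1 mol B initially; let X = conversion of B. Extent ξ = X.
Mole table: n_B = 1 − X; n_D = X; n_C = X.
Total moles n_T = 1 + X.
Kp = p_D p_C / (p_B) with p_i = (n_i/n_T)·P.
At X = 0.742: the mole-fraction product g(X) = Π y_i^ν_i = 1.225. Since Kp = g(X)·P^{1}, P = (Kp/g)^(1/1) = (0.753/1.225)^(1/1) = 0.615 bar.

P = 0.615 bar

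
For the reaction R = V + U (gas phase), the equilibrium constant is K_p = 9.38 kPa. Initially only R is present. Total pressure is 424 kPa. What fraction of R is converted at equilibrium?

Basis: 1 mol R initially; let X = conversion of R. Extent ξ = X.
Mole table: n_R = 1 − X; n_V = X; n_U = X.
Total moles n_T = 1 + X.
With p_i = (n_i/n_T)P, K_p = p_V p_U / (p_R).
Substituting and setting equal to 9.38 kPa gives a polynomial in X; the root in (0,1) is X = 0.147.

X = 0.147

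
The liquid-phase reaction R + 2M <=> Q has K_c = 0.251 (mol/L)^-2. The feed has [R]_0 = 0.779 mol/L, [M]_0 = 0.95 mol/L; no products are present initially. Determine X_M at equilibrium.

Let X = conversion of M; extent ξ = 0.95X/2 mol/L.
Concentrations: [R] = 0.779 − 0.475X; [M] = 0.95 − 0.95X; [Q] = 0.475X.
K_c = [Q] / ([R] [M]^2).
Setting equal to 0.251 and solving for X on (0,1) gives X = 0.205.

X = 0.205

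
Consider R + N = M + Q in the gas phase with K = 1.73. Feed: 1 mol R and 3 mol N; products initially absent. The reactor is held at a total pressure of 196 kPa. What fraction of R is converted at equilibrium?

X = 0.821

Take 1 mol R as basis and let X be its fractional conversion, so ξ = X.
Moles: n_R = 1 − X; n_N = 3 − X; n_M = X; n_Q = X.
n_T stays at 4 (no change in mole number).
y_i = n_i/n_T, p_i = y_i·P. K = p_M p_Q / (p_R p_N).
Substituting and setting equal to 1.73 gives a polynomial in X; the root in (0,1) is X = 0.821.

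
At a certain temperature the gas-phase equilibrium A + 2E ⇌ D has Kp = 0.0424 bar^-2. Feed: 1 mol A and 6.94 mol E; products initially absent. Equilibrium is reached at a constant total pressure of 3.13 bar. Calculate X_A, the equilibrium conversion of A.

Take 1 mol A as basis and let X be its fractional conversion, so ξ = X.
Species balance: n_A = 1 − X; n_E = 6.94 − 2X; n_D = X.
Summing: n_T = 7.94 − 2X.
y_i = n_i/n_T, p_i = y_i·P. Kp = p_D / (p_A p_E^2).
Equating to 0.0424 bar^-2 and solving on 0 < X < 1: X = 0.238.

X = 0.238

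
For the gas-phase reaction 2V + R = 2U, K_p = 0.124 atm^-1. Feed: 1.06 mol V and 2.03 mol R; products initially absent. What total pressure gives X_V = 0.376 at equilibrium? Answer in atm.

P = 4.62 atm

Let X = conversion of V (basis 1.06 mol V); extent of reaction ξ = 0.53X.
Mole table: n_V = 1.06 − 1.06X; n_R = 2.03 − 0.53X; n_U = 1.06X.
n_T = Σnᵢ = 3.09 − 0.53X.
K_p = p_U^2 / (p_V^2 p_R) with p_i = (n_i/n_T)·P.
At X = 0.376: the mole-fraction product g(X) = Π y_i^ν_i = 0.5733. Since K_p = g(X)·P^{-1}, P = (g/K_p)^(1/1) = (0.5733/0.124)^(1/1) = 4.62 atm.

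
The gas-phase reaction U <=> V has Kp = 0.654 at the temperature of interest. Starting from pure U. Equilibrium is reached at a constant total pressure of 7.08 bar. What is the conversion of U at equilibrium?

X = 0.395

Let X = conversion of U (basis 1 mol U); extent of reaction ξ = X.
At extent ξ: n_U = 1 − X; n_V = X.
n_T stays at 1 (no change in mole number).
y_i = n_i/n_T, p_i = y_i·P. Kp = p_V / (p_U).
This yields a degree-1 equation in X; solving on (0,1), X = 0.395.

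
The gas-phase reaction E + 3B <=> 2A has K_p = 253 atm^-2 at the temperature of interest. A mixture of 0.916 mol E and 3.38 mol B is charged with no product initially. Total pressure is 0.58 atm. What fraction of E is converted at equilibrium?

X = 0.829

Take 0.916 mol E as basis and let X be its fractional conversion, so ξ = 0.916X.
Species balance: n_E = 0.916 − 0.916X; n_B = 3.38 − 2.75X; n_A = 1.83X.
Total moles n_T = 4.3 − 1.83X.
With p_i = (n_i/n_T)P, K_p = p_A^2 / (p_E p_B^3).
Setting this equal to 253 atm^-2 and taking the physical root (0 < X < 1) gives X = 0.829.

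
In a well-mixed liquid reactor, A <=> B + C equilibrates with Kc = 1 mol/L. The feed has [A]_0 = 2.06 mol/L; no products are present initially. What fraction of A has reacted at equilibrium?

Let X = conversion of A; extent ξ = 2.06·X mol/L.
Concentrations: [A] = 2.06 − 2.06X; [B] = 2.06X; [C] = 2.06X.
Kc = [B] [C] / ([A]).
This equals 1 at X = 0.495 (the root in 0 < X < 1).

X = 0.495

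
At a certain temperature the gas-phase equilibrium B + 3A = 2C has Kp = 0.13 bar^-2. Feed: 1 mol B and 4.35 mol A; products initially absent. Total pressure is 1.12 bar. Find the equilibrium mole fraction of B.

y_B = 0.155

Take 1 mol B as basis and let X be its fractional conversion, so ξ = X.
At extent ξ: n_B = 1 − X; n_A = 4.35 − 3X; n_C = 2X.
n_T = Σnᵢ = 5.35 − 2X.
With p_i = (n_i/n_T)P, Kp = p_C^2 / (p_B p_A^3).
Equating to 0.13 bar^-2 and solving on 0 < X < 1: X = 0.247.
Then n_B = 0.753, n_T = 4.86, so y_B = 0.155.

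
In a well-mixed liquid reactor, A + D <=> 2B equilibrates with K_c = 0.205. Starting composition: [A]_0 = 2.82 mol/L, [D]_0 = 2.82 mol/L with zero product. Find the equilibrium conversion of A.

Let X = conversion of A; extent ξ = 2.82·X mol/L.
Concentrations: [A] = 2.82 − 2.82X; [D] = 2.82 − 2.82X; [B] = 5.64X.
K_c = [B]^2 / ([A] [D]).
This equals 0.205 at X = 0.185 (the root in 0 < X < 1).

X = 0.185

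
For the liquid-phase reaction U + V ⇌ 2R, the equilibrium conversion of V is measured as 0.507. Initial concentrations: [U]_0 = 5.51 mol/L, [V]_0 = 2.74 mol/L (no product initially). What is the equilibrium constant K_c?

K_c = 1.39

Let X = conversion of V.
Concentrations: [U] = 5.51 − 2.74X; [V] = 2.74 − 2.74X; [R] = 5.48X.
At X = 0.507: [U] = 4.12, [V] = 1.35, [R] = 2.78.
K_c = [R]^2 / ([U] [V]) = 1.39.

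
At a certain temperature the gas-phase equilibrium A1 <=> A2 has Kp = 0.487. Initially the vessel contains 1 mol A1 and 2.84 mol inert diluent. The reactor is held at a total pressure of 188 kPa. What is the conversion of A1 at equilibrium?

X = 0.328

Let X = conversion of A1 (basis 1 mol A1); extent of reaction ξ = X.
At extent ξ: n_A1 = 1 − X; n_A2 = X; n_I = 2.84 (inert).
Total moles n_T = 3.84 (Δν = 0, constant).
y_i = n_i/n_T, p_i = y_i·P. Kp = p_A2 / (p_A1).
Setting this equal to 0.487 and taking the physical root (0 < X < 1) gives X = 0.328.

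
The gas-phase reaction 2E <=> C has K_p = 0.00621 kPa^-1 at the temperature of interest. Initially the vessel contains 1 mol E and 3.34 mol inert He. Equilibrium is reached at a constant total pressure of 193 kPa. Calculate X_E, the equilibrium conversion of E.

X = 0.289

Basis: 1 mol E initially; let X = conversion of E. Extent ξ = 0.5X.
Mole table: n_E = 1 − X; n_C = 0.5X; n_I = 3.34 (inert).
n_T = Σnᵢ = 4.34 − 0.5X.
Mole fractions y_i = n_i/n_T; K_p = p_C / (p_E^2) with p_i = y_i·P.
Setting this equal to 0.00621 kPa^-1 and taking the physical root (0 < X < 1) gives X = 0.289.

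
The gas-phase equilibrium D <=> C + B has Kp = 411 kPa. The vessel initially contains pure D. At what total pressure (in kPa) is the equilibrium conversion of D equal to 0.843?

Let X = conversion of D (basis 1 mol D); extent of reaction ξ = X.
Mole table: n_D = 1 − X; n_C = X; n_B = X.
n_T = Σnᵢ = 1 + X.
Kp = p_C p_B / (p_D) with p_i = (n_i/n_T)·P.
At X = 0.843: the mole-fraction product g(X) = Π y_i^ν_i = 2.456. Since Kp = g(X)·P^{1}, P = (Kp/g)^(1/1) = (411/2.456)^(1/1) = 167 kPa.

P = 167 kPa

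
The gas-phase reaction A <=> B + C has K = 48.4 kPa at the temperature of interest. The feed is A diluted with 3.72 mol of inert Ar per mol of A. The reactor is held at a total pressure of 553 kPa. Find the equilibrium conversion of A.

X = 0.485

Let X = conversion of A (basis 1 mol A); extent of reaction ξ = X.
Mole table: n_A = 1 − X; n_B = X; n_C = X; n_I = 3.72 (inert).
Total moles n_T = 4.72 + X.
With p_i = (n_i/n_T)P, K = p_B p_C / (p_A).
Substituting and setting equal to 48.4 kPa gives a polynomial in X; the root in (0,1) is X = 0.485.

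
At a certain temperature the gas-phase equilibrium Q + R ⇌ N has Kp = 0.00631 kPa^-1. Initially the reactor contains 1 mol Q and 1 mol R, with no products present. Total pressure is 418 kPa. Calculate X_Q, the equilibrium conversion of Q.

Take 1 mol Q as basis and let X be its fractional conversion, so ξ = X.
Moles: n_Q = 1 − X; n_R = 1 − X; n_N = X.
Total moles n_T = 2 − X.
y_i = n_i/n_T, p_i = y_i·P. Kp = p_N / (p_Q p_R).
Setting this equal to 0.00631 kPa^-1 and taking the physical root (0 < X < 1) gives X = 0.476.

X = 0.476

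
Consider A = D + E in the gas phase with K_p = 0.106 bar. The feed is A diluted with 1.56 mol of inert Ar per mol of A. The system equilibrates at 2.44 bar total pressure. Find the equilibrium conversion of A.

Take 1 mol A as basis and let X be its fractional conversion, so ξ = X.
Mole table: n_A = 1 − X; n_D = X; n_E = X; n_I = 1.56 (inert).
n_T = Σnᵢ = 2.56 + X.
With p_i = (n_i/n_T)P, K_p = p_D p_E / (p_A).
Equating to 0.106 bar and solving on 0 < X < 1: X = 0.296.

X = 0.296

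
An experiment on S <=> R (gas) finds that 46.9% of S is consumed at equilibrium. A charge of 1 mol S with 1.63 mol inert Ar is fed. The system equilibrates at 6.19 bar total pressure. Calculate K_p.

K_p = 0.883

Take 1 mol S as basis and let X be its fractional conversion, so ξ = X.
Species balance: n_S = 1 − X; n_R = X; n_I = 1.63 (inert).
Since Δν = 0, n_T = 2.63 throughout.
At X = 0.469: n_S = 0.531, n_R = 0.469, n_T = 2.63.
p_i = (n_i/n_T)·P. K_p = p_R / (p_S) = 0.883.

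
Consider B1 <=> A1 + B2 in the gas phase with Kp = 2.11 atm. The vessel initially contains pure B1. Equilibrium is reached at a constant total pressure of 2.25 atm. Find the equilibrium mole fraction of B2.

y_B2 = 0.410

Let X = conversion of B1 (basis 1 mol B1); extent of reaction ξ = X.
Mole table: n_B1 = 1 − X; n_A1 = X; n_B2 = X.
n_T = Σnᵢ = 1 + X.
With p_i = (n_i/n_T)P, Kp = p_A1 p_B2 / (p_B1).
Setting this equal to 2.11 atm and taking the physical root (0 < X < 1) gives X = 0.696.
Then n_B2 = 0.696, n_T = 1.7, so y_B2 = 0.410.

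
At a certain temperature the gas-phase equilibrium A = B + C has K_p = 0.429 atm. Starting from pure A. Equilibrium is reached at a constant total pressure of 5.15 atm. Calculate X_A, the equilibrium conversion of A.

Basis: 1 mol A initially; let X = conversion of A. Extent ξ = X.
Species balance: n_A = 1 − X; n_B = X; n_C = X.
n_T = Σnᵢ = 1 + X.
Mole fractions y_i = n_i/n_T; K_p = p_B p_C / (p_A) with p_i = y_i·P.
Setting this equal to 0.429 atm and taking the physical root (0 < X < 1) gives X = 0.277.

X = 0.277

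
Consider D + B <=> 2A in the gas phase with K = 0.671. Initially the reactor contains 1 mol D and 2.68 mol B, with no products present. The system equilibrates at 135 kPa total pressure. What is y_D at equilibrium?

y_D = 0.149

Take 1 mol D as basis and let X be its fractional conversion, so ξ = X.
Species balance: n_D = 1 − X; n_B = 2.68 − X; n_A = 2X.
n_T stays at 3.68 (no change in mole number).
Mole fractions y_i = n_i/n_T; K = p_A^2 / (p_D p_B) with p_i = y_i·P.
Equating to 0.671 and solving on 0 < X < 1: X = 0.452.
Then n_D = 0.548, n_T = 3.68, so y_D = 0.149.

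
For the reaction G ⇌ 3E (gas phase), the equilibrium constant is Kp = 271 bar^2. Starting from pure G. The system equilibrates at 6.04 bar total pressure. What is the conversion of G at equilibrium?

Let X = conversion of G (basis 1 mol G); extent of reaction ξ = X.
Species balance: n_G = 1 − X; n_E = 3X.
Summing: n_T = 1 + 2X.
y_i = n_i/n_T, p_i = y_i·P. Kp = p_E^3 / (p_G).
Substituting and setting equal to 271 bar^2 gives a polynomial in X; the root in (0,1) is X = 0.753.

X = 0.753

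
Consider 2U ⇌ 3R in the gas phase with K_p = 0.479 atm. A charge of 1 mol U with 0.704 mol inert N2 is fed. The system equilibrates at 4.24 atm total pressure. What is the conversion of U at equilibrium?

X = 0.310

Let X = conversion of U (basis 1 mol U); extent of reaction ξ = 0.5X.
Mole table: n_U = 1 − X; n_R = 1.5X; n_I = 0.704 (inert).
Summing: n_T = 1.7 + 0.5X.
Mole fractions y_i = n_i/n_T; K_p = p_R^3 / (p_U^2) with p_i = y_i·P.
Equating to 0.479 atm and solving on 0 < X < 1: X = 0.310.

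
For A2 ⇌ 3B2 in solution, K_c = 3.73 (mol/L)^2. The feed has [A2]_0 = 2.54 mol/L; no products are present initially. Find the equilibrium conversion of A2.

X = 0.252

Let X = conversion of A2; extent ξ = 2.54·X mol/L.
Concentrations: [A2] = 2.54 − 2.54X; [B2] = 7.62X.
K_c = [B2]^3 / ([A2]).
Equating to 3.73 (mol/L)^2: the physical root is X = 0.252.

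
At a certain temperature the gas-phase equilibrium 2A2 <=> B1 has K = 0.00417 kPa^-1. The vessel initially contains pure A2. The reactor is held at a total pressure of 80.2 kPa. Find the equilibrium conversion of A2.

X = 0.346

Let X = conversion of A2 (basis 1 mol A2); extent of reaction ξ = 0.5X.
At extent ξ: n_A2 = 1 − X; n_B1 = 0.5X.
n_T = Σnᵢ = 1 − 0.5X.
y_i = n_i/n_T, p_i = y_i·P. K = p_B1 / (p_A2^2).
Setting this equal to 0.00417 kPa^-1 and taking the physical root (0 < X < 1) gives X = 0.346.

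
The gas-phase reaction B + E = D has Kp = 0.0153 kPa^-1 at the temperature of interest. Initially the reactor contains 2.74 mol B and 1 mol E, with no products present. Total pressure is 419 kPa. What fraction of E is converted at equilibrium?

X = 0.809

Take 1 mol E as basis and let X be its fractional conversion, so ξ = X.
At extent ξ: n_B = 2.74 − X; n_E = 1 − X; n_D = X.
n_T = Σnᵢ = 3.74 − X.
With p_i = (n_i/n_T)P, Kp = p_D / (p_B p_E).
Equating to 0.0153 kPa^-1 and solving on 0 < X < 1: X = 0.809.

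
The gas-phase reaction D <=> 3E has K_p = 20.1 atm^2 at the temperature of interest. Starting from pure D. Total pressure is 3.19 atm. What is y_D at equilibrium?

Basis: 1 mol D initially; let X = conversion of D. Extent ξ = X.
Moles: n_D = 1 − X; n_E = 3X.
Summing: n_T = 1 + 2X.
y_i = n_i/n_T, p_i = y_i·P. K_p = p_E^3 / (p_D).
Substituting and setting equal to 20.1 atm^2 gives a polynomial in X; the root in (0,1) is X = 0.527.
Then n_D = 0.473, n_T = 2.05, so y_D = 0.231.

y_D = 0.231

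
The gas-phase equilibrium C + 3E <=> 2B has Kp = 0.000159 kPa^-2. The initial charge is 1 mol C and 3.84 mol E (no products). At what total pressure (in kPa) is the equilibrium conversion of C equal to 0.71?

P = 320 kPa

Basis: 1 mol C initially; let X = conversion of C. Extent ξ = X.
Species balance: n_C = 1 − X; n_E = 3.84 − 3X; n_B = 2X.
Total moles n_T = 4.84 − 2X.
Kp = p_B^2 / (p_C p_E^3) with p_i = (n_i/n_T)·P.
At X = 0.71: the mole-fraction product g(X) = Π y_i^ν_i = 16.26. Since Kp = g(X)·P^{-2}, P = (g/Kp)^(1/2) = (16.26/0.000159)^(1/2) = 320 kPa.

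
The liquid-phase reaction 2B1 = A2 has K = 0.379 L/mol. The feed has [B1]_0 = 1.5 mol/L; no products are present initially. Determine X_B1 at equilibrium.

Let X = conversion of B1; extent ξ = 1.5X/2 mol/L.
Concentrations: [B1] = 1.5 − 1.5X; [A2] = 0.75X.
K = [A2] / ([B1]^2).
Equating to 0.379 L/mol: the physical root is X = 0.404.

X = 0.404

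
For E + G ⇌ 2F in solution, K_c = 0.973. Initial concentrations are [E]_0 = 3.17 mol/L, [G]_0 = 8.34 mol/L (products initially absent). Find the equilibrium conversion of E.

Let X = conversion of E; extent ξ = 3.17·X mol/L.
Concentrations: [E] = 3.17 − 3.17X; [G] = 8.34 − 3.17X; [F] = 6.34X.
K_c = [F]^2 / ([E] [G]).
Setting equal to 0.973 and solving for X on (0,1) gives X = 0.506.

X = 0.506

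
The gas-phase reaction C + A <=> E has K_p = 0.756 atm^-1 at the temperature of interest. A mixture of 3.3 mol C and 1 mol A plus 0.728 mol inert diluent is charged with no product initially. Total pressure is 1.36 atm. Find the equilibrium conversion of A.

Take 1 mol A as basis and let X be its fractional conversion, so ξ = X.
At extent ξ: n_C = 3.3 − X; n_A = 1 − X; n_E = X; n_I = 0.728 (inert).
Summing: n_T = 5.03 − X.
With p_i = (n_i/n_T)P, K_p = p_E / (p_C p_A).
Substituting and setting equal to 0.756 atm^-1 gives a polynomial in X; the root in (0,1) is X = 0.392.

X = 0.392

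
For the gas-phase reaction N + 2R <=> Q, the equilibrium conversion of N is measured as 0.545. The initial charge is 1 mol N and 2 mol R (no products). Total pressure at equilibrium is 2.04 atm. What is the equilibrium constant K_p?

Take 1 mol N as basis and let X be its fractional conversion, so ξ = X.
At extent ξ: n_N = 1 − X; n_R = 2 − 2X; n_Q = X.
Summing: n_T = 3 − 2X.
At X = 0.545: n_N = 0.455, n_R = 0.91, n_Q = 0.545, n_T = 1.91.
p_i = (n_i/n_T)·P. K_p = p_Q / (p_N p_R^2) = 1.27 atm^-2.

K_p = 1.27 atm^-2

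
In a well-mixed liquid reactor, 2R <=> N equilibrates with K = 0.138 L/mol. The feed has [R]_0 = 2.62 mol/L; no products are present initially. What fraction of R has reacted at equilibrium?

X = 0.327

Let X = conversion of R; extent ξ = 2.62X/2 mol/L.
Concentrations: [R] = 2.62 − 2.62X; [N] = 1.31X.
K = [N] / ([R]^2).
Solving K = 0.138 for X ∈ (0,1): X = 0.327.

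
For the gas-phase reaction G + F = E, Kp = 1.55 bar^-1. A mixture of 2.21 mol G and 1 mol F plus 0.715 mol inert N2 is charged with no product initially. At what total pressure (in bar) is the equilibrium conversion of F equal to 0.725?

P = 3.67 bar

Let X = conversion of F (basis 1 mol F); extent of reaction ξ = X.
At extent ξ: n_G = 2.21 − X; n_F = 1 − X; n_E = X; n_I = 0.715 (inert).
n_T = Σnᵢ = 3.92 − X.
Kp = p_E / (p_G p_F) with p_i = (n_i/n_T)·P.
At X = 0.725: the mole-fraction product g(X) = Π y_i^ν_i = 5.681. Since Kp = g(X)·P^{-1}, P = (g/Kp)^(1/1) = (5.681/1.55)^(1/1) = 3.67 bar.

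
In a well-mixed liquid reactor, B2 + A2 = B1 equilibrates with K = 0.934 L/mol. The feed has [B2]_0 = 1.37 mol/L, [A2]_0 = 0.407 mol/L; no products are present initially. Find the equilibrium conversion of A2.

Let X = conversion of A2; extent ξ = 0.407·X mol/L.
Concentrations: [B2] = 1.37 − 0.407X; [A2] = 0.407 − 0.407X; [B1] = 0.407X.
K = [B1] / ([B2] [A2]).
Solving K = 0.934 for X ∈ (0,1): X = 0.520.

X = 0.520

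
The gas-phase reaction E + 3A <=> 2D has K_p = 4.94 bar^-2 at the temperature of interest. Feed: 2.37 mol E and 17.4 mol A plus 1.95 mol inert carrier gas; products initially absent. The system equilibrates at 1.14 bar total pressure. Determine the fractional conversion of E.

X = 0.806

Take 2.37 mol E as basis and let X be its fractional conversion, so ξ = 2.37X.
Moles: n_E = 2.37 − 2.37X; n_A = 17.4 − 7.11X; n_D = 4.74X; n_I = 1.95 (inert).
Total moles n_T = 21.7 − 4.74X.
With p_i = (n_i/n_T)P, K_p = p_D^2 / (p_E p_A^3).
Setting this equal to 4.94 bar^-2 and taking the physical root (0 < X < 1) gives X = 0.806.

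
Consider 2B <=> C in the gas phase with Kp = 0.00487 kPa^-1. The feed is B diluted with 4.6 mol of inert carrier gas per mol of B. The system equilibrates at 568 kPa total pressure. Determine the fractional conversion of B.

X = 0.386

Take 1 mol B as basis and let X be its fractional conversion, so ξ = 0.5X.
Species balance: n_B = 1 − X; n_C = 0.5X; n_I = 4.6 (inert).
n_T = Σnᵢ = 5.6 − 0.5X.
Mole fractions y_i = n_i/n_T; Kp = p_C / (p_B^2) with p_i = y_i·P.
Substituting and setting equal to 0.00487 kPa^-1 gives a polynomial in X; the root in (0,1) is X = 0.386.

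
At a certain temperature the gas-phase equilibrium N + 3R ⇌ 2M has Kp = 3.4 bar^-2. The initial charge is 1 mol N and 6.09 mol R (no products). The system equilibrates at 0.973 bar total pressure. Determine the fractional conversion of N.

X = 0.696

Let X = conversion of N (basis 1 mol N); extent of reaction ξ = X.
Moles: n_N = 1 − X; n_R = 6.09 − 3X; n_M = 2X.
Total moles n_T = 7.09 − 2X.
With p_i = (n_i/n_T)P, Kp = p_M^2 / (p_N p_R^3).
Equating to 3.4 bar^-2 and solving on 0 < X < 1: X = 0.696.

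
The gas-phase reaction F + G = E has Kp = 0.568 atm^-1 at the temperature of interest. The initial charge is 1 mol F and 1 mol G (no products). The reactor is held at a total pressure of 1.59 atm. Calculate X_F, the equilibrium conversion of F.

X = 0.275

Take 1 mol F as basis and let X be its fractional conversion, so ξ = X.
At extent ξ: n_F = 1 − X; n_G = 1 − X; n_E = X.
Total moles n_T = 2 − X.
Mole fractions y_i = n_i/n_T; Kp = p_E / (p_F p_G) with p_i = y_i·P.
Equating to 0.568 atm^-1 and solving on 0 < X < 1: X = 0.275.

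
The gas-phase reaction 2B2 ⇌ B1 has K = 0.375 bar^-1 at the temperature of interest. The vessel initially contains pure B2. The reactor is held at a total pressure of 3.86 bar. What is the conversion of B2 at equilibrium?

Take 1 mol B2 as basis and let X be its fractional conversion, so ξ = 0.5X.
Species balance: n_B2 = 1 − X; n_B1 = 0.5X.
Total moles n_T = 1 − 0.5X.
Mole fractions y_i = n_i/n_T; K = p_B1 / (p_B2^2) with p_i = y_i·P.
This yields a degree-2 equation in X; solving on (0,1), X = 0.616.

X = 0.616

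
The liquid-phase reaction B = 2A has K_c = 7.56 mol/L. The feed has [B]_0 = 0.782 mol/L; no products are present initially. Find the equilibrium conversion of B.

Let X = conversion of B; extent ξ = 0.782·X mol/L.
Concentrations: [B] = 0.782 − 0.782X; [A] = 1.56X.
K_c = [A]^2 / ([B]).
Equating to 7.56 mol/L: the physical root is X = 0.761.

X = 0.761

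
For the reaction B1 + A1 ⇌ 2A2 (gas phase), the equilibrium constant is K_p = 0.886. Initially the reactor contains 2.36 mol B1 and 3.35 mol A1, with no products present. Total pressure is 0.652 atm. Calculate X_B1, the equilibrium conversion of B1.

Basis: 2.36 mol B1 initially; let X = conversion of B1. Extent ξ = 2.36X.
Moles: n_B1 = 2.36 − 2.36X; n_A1 = 3.35 − 2.36X; n_A2 = 4.72X.
n_T stays at 5.71 (no change in mole number).
Mole fractions y_i = n_i/n_T; K_p = p_A2^2 / (p_B1 p_A1) with p_i = y_i·P.
Equating to 0.886 and solving on 0 < X < 1: X = 0.379.

X = 0.379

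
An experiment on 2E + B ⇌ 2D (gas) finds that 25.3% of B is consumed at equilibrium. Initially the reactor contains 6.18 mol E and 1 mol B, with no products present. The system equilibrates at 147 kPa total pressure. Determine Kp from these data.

Basis: 1 mol B initially; let X = conversion of B. Extent ξ = X.
At extent ξ: n_E = 6.18 − 2X; n_B = 1 − X; n_D = 2X.
Total moles n_T = 7.18 − X.
At X = 0.253: n_E = 5.67, n_B = 0.747, n_D = 0.506, n_T = 6.93.
p_i = (n_i/n_T)·P. Kp = p_D^2 / (p_E^2 p_B) = 0.000502 kPa^-1.

Kp = 0.000502 kPa^-1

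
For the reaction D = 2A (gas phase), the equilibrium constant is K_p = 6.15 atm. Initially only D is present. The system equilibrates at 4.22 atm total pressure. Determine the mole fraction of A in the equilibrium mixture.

Take 1 mol D as basis and let X be its fractional conversion, so ξ = X.
At extent ξ: n_D = 1 − X; n_A = 2X.
Summing: n_T = 1 + X.
y_i = n_i/n_T, p_i = y_i·P. K_p = p_A^2 / (p_D).
Substituting and setting equal to 6.15 atm gives a polynomial in X; the root in (0,1) is X = 0.517.
Then n_A = 1.03, n_T = 1.52, so y_A = 0.681.

y_A = 0.681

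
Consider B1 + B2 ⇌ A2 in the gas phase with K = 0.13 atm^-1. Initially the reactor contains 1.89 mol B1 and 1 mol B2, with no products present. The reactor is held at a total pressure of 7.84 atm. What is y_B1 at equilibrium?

y_B1 = 0.602

Take 1 mol B2 as basis and let X be its fractional conversion, so ξ = X.
Moles: n_B1 = 1.89 − X; n_B2 = 1 − X; n_A2 = X.
Summing: n_T = 2.89 − X.
Mole fractions y_i = n_i/n_T; K = p_A2 / (p_B1 p_B2) with p_i = y_i·P.
Equating to 0.13 atm^-1 and solving on 0 < X < 1: X = 0.380.
Then n_B1 = 1.51, n_T = 2.51, so y_B1 = 0.602.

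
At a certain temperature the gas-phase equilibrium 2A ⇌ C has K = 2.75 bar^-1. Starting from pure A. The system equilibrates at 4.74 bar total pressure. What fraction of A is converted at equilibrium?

Basis: 1 mol A initially; let X = conversion of A. Extent ξ = 0.5X.
At extent ξ: n_A = 1 − X; n_C = 0.5X.
Total moles n_T = 1 − 0.5X.
With p_i = (n_i/n_T)P, K = p_C / (p_A^2).
Substituting and setting equal to 2.75 bar^-1 gives a polynomial in X; the root in (0,1) is X = 0.863.

X = 0.863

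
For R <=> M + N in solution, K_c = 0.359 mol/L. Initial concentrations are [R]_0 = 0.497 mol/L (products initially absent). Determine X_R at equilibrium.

Let X = conversion of R; extent ξ = 0.497·X mol/L.
Concentrations: [R] = 0.497 − 0.497X; [M] = 0.497X; [N] = 0.497X.
K_c = [M] [N] / ([R]).
Solving K_c = 0.359 for X ∈ (0,1): X = 0.562.

X = 0.562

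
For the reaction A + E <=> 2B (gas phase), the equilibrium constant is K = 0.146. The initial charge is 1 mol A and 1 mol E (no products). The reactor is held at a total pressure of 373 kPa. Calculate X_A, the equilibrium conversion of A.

X = 0.160

Basis: 1 mol A initially; let X = conversion of A. Extent ξ = X.
Species balance: n_A = 1 − X; n_E = 1 − X; n_B = 2X.
Total moles n_T = 2 (Δν = 0, constant).
With p_i = (n_i/n_T)P, K = p_B^2 / (p_A p_E).
This yields a degree-2 equation in X; solving on (0,1), X = 0.160.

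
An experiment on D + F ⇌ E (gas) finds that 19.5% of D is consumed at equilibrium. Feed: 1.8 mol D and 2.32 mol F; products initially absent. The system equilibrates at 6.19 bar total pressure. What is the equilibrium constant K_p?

Take 1.8 mol D as basis and let X be its fractional conversion, so ξ = 1.8X.
Moles: n_D = 1.8 − 1.8X; n_F = 2.32 − 1.8X; n_E = 1.8X.
Summing: n_T = 4.12 − 1.8X.
At X = 0.195: n_D = 1.45, n_F = 1.97, n_E = 0.351, n_T = 3.77.
p_i = (n_i/n_T)·P. K_p = p_E / (p_D p_F) = 0.0749 bar^-1.

K_p = 0.0749 bar^-1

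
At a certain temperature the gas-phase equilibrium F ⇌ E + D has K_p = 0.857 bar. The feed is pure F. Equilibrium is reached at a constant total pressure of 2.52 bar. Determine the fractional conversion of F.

Basis: 1 mol F initially; let X = conversion of F. Extent ξ = X.
Species balance: n_F = 1 − X; n_E = X; n_D = X.
Total moles n_T = 1 + X.
With p_i = (n_i/n_T)P, K_p = p_E p_D / (p_F).
Substituting and setting equal to 0.857 bar gives a polynomial in X; the root in (0,1) is X = 0.504.

X = 0.504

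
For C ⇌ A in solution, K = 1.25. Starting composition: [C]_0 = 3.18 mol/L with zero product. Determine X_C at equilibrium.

Let X = conversion of C; extent ξ = 3.18·X mol/L.
Concentrations: [C] = 3.18 − 3.18X; [A] = 3.18X.
K = [A] / ([C]).
Solving K = 1.25 for X ∈ (0,1): X = 0.556.

X = 0.556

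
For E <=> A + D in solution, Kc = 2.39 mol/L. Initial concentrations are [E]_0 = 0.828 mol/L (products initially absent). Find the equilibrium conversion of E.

Let X = conversion of E; extent ξ = 0.828·X mol/L.
Concentrations: [E] = 0.828 − 0.828X; [A] = 0.828X; [D] = 0.828X.
Kc = [A] [D] / ([E]).
This equals 2.39 at X = 0.786 (the root in 0 < X < 1).

X = 0.786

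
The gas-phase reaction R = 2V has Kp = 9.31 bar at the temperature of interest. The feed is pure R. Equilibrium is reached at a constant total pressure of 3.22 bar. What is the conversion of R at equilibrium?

Take 1 mol R as basis and let X be its fractional conversion, so ξ = X.
Species balance: n_R = 1 − X; n_V = 2X.
n_T = Σnᵢ = 1 + X.
y_i = n_i/n_T, p_i = y_i·P. Kp = p_V^2 / (p_R).
Equating to 9.31 bar and solving on 0 < X < 1: X = 0.648.

X = 0.648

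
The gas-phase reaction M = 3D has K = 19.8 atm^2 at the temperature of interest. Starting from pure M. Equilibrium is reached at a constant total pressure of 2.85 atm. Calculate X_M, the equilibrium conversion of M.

Basis: 1 mol M initially; let X = conversion of M. Extent ξ = X.
Species balance: n_M = 1 − X; n_D = 3X.
n_T = Σnᵢ = 1 + 2X.
With p_i = (n_i/n_T)P, K = p_D^3 / (p_M).
This yields a degree-3 equation in X; solving on (0,1), X = 0.563.

X = 0.563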